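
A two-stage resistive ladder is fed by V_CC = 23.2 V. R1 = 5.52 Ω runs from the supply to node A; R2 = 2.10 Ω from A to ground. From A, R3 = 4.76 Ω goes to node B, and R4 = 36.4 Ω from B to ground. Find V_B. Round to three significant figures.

Node A sees R2 in parallel with the series input of stage 2, R3 + R4 = 41.16 Ω.
R2 ‖ (R3+R4) = 1.998 Ω.
First divider: V_A = V_CC · 1.998/(5.52 + 1.998) = 6.166 V.
V_B = V_A × 0.8844 = 5.453 V.

V_B ≈ 5.45 V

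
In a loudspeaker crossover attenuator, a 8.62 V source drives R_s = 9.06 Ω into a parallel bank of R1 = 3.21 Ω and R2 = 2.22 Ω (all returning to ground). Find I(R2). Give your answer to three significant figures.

I ≈ 0.491 A

Equivalent of the parallel group: R_p = 1.312 Ω.
Node voltage V_A = V_in · R_p/(R_s + R_p) = 8.62 × 0.1265 = 1.091 V.
Branch current I = V_A/R2 = 1.091/2.22 = 0.4913 A.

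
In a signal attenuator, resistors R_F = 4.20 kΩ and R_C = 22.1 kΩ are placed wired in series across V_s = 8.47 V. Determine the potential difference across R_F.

V ≈ 1.35 V

ΣR = 4.20 + 22.1 = 26.30 kΩ.
V = V_s · R/ΣR = 8.47 × 0.1597 = 1.353 V.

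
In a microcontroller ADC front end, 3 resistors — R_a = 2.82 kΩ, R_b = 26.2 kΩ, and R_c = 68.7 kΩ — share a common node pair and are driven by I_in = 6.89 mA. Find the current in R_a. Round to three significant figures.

Conductances: ΣG = 1/2.82 + 1/26.2 + 1/68.7 = 0.4073 (1/kΩ).
By the current-divider rule, I = I_in · G_k/ΣG = 6.89 × 0.8706 = 5.998 mA.

I ≈ 6.00 mA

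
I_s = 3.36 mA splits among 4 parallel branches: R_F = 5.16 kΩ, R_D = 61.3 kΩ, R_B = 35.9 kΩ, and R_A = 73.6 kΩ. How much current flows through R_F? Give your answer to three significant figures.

I ≈ 2.59 mA

Total conductance ΣG = 1/5.16 + 1/61.3 + 1/35.9 + 1/73.6 = 0.2516 (units of 1/kΩ).
R_F takes the fraction G_k/ΣG = 0.1938/0.2516 = 0.7704, so I = 3.36 × 0.7704 = 2.589 mA.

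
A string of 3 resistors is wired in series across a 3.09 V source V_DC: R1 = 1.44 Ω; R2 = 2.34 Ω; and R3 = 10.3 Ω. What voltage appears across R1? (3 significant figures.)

Series total: ΣR = 1.44 + 2.34 + 10.3 = 14.08 Ω.
V = V_DC · R/ΣR = 3.09 × 0.1023 = 0.3160 V.

V ≈ 0.316 V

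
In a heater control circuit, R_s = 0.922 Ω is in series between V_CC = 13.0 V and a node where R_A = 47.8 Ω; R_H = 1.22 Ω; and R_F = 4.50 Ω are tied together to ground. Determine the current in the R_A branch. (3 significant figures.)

I ≈ 0.137 A

Combine the parallel branches: R_p = (1/47.8 + 1/1.22 + 1/4.50)⁻¹ = 0.9409 Ω.
V_A = 13.0 × 0.9409/1.863 = 6.566 V.
Branch current I = V_A/R_A = 6.566/47.8 = 0.1374 A.
(Equivalently: I_total = 6.978 A, then current-divider fraction G_k/ΣG = 0.01968.)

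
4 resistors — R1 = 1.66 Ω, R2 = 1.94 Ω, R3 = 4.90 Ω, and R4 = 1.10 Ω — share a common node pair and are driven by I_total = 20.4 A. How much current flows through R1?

Conductances: ΣG = 1/1.66 + 1/1.94 + 1/4.90 + 1/1.10 = 2.231 (1/Ω).
By the current-divider rule, I = I_total · G_k/ΣG = 20.4 × 0.2700 = 5.508 A.

I ≈ 5.51 A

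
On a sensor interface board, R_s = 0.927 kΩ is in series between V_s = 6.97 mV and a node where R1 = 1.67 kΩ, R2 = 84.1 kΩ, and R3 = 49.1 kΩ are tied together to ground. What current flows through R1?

I ≈ 2.63 µA

Parallel bank: R_p = 1/(1/1.67 + 1/84.1 + 1/49.1) = 1.585 kΩ.
Node voltage V_A = V_s · R_p/(R_s + R_p) = 6.97 × 0.6309 = 4.397 mV.
I(R1) = V_A / R1 = 4.397/1.67 = 2.633 µA.
(Check via current divider: I_total = 2.775 µA; share G_k/ΣG = 0.9489 → same result.)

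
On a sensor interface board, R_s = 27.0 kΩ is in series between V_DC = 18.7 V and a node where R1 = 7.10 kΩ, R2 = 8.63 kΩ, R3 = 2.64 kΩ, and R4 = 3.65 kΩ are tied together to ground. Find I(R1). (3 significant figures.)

Combine the parallel branches: R_p = (1/7.10 + 1/8.63 + 1/2.64 + 1/3.65)⁻¹ = 1.100 kΩ.
V_A by voltage divider: V_A = 18.7 × 1.100/(27.0 + 1.100) = 0.7317 V.
Branch current I = V_A/R1 = 0.7317/7.10 = 0.1031 mA.

I ≈ 0.103 mA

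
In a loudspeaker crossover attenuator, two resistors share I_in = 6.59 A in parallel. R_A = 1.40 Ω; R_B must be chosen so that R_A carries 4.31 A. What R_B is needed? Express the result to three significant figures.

R_B ≈ 2.65 Ω

Two-branch current divider: I_A = I_in · R_B/(R_A + R_B).
With f = 0.6540, R_B = R_A · f/(1−f) = 1.40 × 1.890 = 2.646 Ω.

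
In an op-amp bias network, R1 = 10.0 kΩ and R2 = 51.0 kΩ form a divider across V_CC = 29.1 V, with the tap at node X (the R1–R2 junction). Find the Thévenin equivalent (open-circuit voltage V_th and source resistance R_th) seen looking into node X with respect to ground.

V_th ≈ 24.3 V, R_th ≈ 8.36 kΩ

V_th is the unloaded tap voltage: V_CC · R2/(R1+R2) = 29.1 × 0.8361 = 24.33 V.
Zeroing V_CC shorts the top of R1 to ground, so R_th = R1 ‖ R2 = 8.361 kΩ.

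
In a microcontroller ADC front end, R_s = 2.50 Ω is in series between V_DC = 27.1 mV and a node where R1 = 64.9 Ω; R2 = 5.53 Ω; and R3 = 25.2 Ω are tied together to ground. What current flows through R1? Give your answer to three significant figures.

I ≈ 0.263 mA

Equivalent of the parallel group: R_p = 4.239 Ω.
V_A = 27.1 × 4.239/6.739 = 17.05 mV.
Branch current I = V_A/R1 = 17.05/64.9 = 0.2627 mA.
(Equivalently: I_total = 4.022 mA, then current-divider fraction G_k/ΣG = 0.06531.)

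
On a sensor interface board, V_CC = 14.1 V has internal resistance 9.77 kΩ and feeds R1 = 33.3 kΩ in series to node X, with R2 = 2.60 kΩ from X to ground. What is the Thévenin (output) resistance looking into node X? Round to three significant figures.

R1' = 9.77 + 33.3 = 43.07 kΩ (source resistance + R1).
With V_CC suppressed (replaced by a short), R_th = R1' ‖ R2 = (43.07 × 2.60)/(43.07 + 2.60) = 2.452 kΩ.

R_th ≈ 2.45 kΩ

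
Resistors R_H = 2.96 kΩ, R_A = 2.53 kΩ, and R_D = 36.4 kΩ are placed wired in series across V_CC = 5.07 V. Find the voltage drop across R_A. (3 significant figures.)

V ≈ 0.306 V

ΣR = 2.96 + 2.53 + 36.4 = 41.89 kΩ.
Voltage divider: V = V_CC · (2.530 / 41.89) = 5.07 × 0.06040 = 0.3062 V.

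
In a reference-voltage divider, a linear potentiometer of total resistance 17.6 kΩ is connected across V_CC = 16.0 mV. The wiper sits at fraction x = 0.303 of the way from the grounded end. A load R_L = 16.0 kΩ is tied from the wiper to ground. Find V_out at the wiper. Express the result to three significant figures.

V_out ≈ 3.93 mV

Lower segment x·R_p = 5.333 kΩ; upper segment (1−x)·R_p = 12.27 kΩ.
R_L loads the lower segment: effective lower R = 4.000 kΩ.
Loaded-divider output: V_out = 16.0 × 0.2459 = 3.934 mV.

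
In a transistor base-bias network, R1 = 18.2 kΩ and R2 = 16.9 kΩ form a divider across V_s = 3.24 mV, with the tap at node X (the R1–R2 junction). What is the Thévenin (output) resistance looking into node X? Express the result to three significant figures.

R_th ≈ 8.76 kΩ

Looking into X with the source shorted: R_th = R1·R2/(R1+R2) = 18.20 × 16.9/35.10 = 8.763 kΩ.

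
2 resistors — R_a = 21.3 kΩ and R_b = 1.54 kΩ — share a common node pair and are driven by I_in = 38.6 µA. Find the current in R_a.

I ≈ 2.60 µA

Two-branch current divider: I_k = I_in · R_other/(R_1 + R_2).
So I = 38.6 × 1.54/22.84 = 2.603 µA.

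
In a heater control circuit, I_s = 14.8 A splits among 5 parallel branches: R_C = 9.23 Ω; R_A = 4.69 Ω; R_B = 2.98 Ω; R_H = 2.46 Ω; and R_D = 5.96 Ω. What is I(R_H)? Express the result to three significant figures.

Conductances: ΣG = 1/9.23 + 1/4.69 + 1/2.98 + 1/2.46 + 1/5.96 = 1.231 (1/Ω).
Current divider: I(R_H) = I_s · G_k/ΣG = 14.8 × (0.4065/1.231) = 14.8 × 0.3301 = 4.886 A.

I ≈ 4.89 A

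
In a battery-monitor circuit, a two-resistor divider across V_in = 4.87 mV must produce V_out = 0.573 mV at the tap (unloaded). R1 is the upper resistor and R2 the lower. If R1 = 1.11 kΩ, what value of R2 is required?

R2 ≈ 0.148 kΩ

V_out/V_in = R2/(R1+R2) = 0.1177.
So R2 = R1 · V_out/(V_in − V_out) = 1.11 × 0.573/(4.87 − 0.573) = 1.11 × 0.1333 = 0.1480 kΩ.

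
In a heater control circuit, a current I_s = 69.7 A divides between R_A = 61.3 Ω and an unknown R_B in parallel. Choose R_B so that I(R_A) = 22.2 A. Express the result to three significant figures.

The fraction through R_A equals R_B/(R_A+R_B).
With f = 0.3185, R_B = R_A · f/(1−f) = 61.3 × 0.4674 = 28.65 Ω.

R_B ≈ 28.6 Ω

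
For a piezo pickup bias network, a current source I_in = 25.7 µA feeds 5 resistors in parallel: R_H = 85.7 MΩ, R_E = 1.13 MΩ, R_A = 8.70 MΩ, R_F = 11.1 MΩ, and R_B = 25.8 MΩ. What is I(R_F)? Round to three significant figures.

ΣG = 1/85.7 + 1/1.13 + 1/8.70 + 1/11.1 + 1/25.8 = 1.140.
Current divider: I(R_F) = I_in · G_k/ΣG = 25.7 × (0.09009/1.140) = 25.7 × 0.07900 = 2.030 µA.

I ≈ 2.03 µA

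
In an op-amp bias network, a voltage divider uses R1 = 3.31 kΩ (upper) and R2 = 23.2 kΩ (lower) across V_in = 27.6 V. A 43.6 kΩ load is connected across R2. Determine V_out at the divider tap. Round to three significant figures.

R2 ‖ R_L = (23.2 × 43.6)/(23.2 + 43.6) = 15.14 kΩ.
Voltage divider with the loaded lower leg: V_out = 27.6 × 15.14/(3.31 + 15.14) = 27.6 × 0.8206 = 22.65 V.

V_out ≈ 22.6 V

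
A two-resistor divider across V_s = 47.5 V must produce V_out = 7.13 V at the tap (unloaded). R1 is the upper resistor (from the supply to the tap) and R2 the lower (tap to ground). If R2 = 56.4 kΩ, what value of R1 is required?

R1 ≈ 319 kΩ

Required fraction k = V_out/V_s = 0.1501.
Rearranging, R1 = R2·(1−k)/k = 56.4 × 5.662 = 319.3 kΩ.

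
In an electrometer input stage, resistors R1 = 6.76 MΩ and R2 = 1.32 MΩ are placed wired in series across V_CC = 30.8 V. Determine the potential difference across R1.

V ≈ 25.8 V

Series total: ΣR = 6.76 + 1.32 = 8.080 MΩ.
V = V_CC · R/ΣR = 30.8 × 0.8366 = 25.77 V.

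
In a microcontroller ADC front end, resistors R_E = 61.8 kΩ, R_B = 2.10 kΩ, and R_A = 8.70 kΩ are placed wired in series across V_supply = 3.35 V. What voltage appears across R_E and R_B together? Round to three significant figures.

V ≈ 2.95 V

Series total: ΣR = 61.8 + 2.10 + 8.70 = 72.60 kΩ.
R_{R_E..R_B} = 61.8 + 2.10 = 63.90 kΩ.
By the voltage-divider rule, V = 3.35 × 63.90/72.60 = 2.949 V.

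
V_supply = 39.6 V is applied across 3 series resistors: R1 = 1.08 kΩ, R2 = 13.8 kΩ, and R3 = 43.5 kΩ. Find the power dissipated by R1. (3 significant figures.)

Series current I = V_supply/ΣR = 39.6/58.38 = 0.6783 mA.
P(R1) = I²·R1 = (0.6783)² × 1.08 = 0.4969 mW.

P ≈ 0.497 mW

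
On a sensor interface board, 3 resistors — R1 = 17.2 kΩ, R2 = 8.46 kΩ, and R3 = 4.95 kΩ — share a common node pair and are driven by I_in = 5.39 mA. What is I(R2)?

I ≈ 1.68 mA

ΣG = 1/17.2 + 1/8.46 + 1/4.95 = 0.3784.
Current divider: I(R2) = I_in · G_k/ΣG = 5.39 × (0.1182/0.3784) = 5.39 × 0.3124 = 1.684 mA.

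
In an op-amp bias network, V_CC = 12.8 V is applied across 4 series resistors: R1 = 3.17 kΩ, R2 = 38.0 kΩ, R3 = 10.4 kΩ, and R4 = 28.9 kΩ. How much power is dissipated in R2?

The common current is I = 12.8/80.47 = 0.1591 mA.
P(R2) = I²·R2 = (0.1591)² × 38.0 = 0.9615 mW.

P ≈ 0.961 mW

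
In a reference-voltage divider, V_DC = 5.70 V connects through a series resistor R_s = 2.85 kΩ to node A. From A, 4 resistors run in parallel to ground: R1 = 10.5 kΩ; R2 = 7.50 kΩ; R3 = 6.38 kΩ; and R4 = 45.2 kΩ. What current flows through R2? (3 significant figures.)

Combine the parallel branches: R_p = (1/10.5 + 1/7.50 + 1/6.38 + 1/45.2)⁻¹ = 2.454 kΩ.
V_A = 5.70 × 2.454/5.304 = 2.637 V.
I(R2) = V_A / R2 = 2.637/7.50 = 0.3517 mA.

I ≈ 0.352 mA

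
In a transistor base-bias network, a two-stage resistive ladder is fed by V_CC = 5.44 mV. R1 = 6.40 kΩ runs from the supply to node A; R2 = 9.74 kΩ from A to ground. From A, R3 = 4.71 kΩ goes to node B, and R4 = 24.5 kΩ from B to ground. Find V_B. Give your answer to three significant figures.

Node A sees R2 in parallel with the series input of stage 2, R3 + R4 = 29.21 kΩ.
Effective lower resistance at A: R2 ‖ 29.21 = 7.304 kΩ.
First divider: V_A = V_CC · 7.304/(6.40 + 7.304) = 2.899 mV.
V_B = V_A × 0.8388 = 2.432 mV.

V_B ≈ 2.43 mV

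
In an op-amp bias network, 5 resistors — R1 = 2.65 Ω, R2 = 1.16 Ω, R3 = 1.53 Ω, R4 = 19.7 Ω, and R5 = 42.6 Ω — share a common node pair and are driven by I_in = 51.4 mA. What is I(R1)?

I ≈ 9.86 mA

ΣG = 1/2.65 + 1/1.16 + 1/1.53 + 1/19.7 + 1/42.6 = 1.967.
By the current-divider rule, I = I_in · G_k/ΣG = 51.4 × 0.1918 = 9.860 mA.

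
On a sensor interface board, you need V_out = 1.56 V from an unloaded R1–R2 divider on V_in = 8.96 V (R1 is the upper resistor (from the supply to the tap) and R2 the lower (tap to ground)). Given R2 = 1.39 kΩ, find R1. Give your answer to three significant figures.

V_out/V_in = R2/(R1+R2) = 0.1741.
R1 = R2·(1/k − 1) = 1.39 × 4.744 = 6.594 kΩ.

R1 ≈ 6.59 kΩ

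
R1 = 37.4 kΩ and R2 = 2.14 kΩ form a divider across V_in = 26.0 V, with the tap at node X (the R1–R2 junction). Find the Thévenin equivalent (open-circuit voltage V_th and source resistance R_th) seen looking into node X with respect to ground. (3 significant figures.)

V_th ≈ 1.41 V, R_th ≈ 2.02 kΩ

With X open, the divider is unloaded: V_th = 26.0 × 2.14/39.54 = 1.407 V.
Zeroing V_in shorts the top of R1 to ground, so R_th = R1 ‖ R2 = 2.024 kΩ.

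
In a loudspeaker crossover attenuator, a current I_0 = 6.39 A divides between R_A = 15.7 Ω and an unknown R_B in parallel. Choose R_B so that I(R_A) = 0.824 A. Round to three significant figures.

In a two-way split, I_A/I_0 = R_B/(R_A + R_B).
0.824/6.39 = R_B/(R_A + R_B) → R_B = R_A · (0.1290)/(1 − 0.1290) = 15.7 × 0.1480 = 2.324 Ω.

R_B ≈ 2.32 Ω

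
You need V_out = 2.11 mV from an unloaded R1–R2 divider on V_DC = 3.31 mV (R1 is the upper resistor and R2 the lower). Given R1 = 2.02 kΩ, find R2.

R2 ≈ 3.55 kΩ

V_out/V_DC = R2/(R1+R2) = 0.6375.
Rearranging, R2 = R1·k/(1−k) = 2.02 × 1.758 = 3.552 kΩ.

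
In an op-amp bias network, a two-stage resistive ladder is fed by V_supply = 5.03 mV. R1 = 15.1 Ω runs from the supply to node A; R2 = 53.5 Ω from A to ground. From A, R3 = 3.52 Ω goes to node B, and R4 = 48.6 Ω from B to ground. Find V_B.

V_B ≈ 2.98 mV

The second stage (R3 + R4 = 52.12 Ω) loads node A in parallel with R2.
R2 ‖ (R3+R4) = 26.40 Ω.
First divider: V_A = V_supply · 26.40/(15.1 + 26.40) = 3.200 mV.
Then the unloaded second divider: V_B = V_A × R4/(R3+R4) = 3.200 × 0.9325 = 2.984 mV.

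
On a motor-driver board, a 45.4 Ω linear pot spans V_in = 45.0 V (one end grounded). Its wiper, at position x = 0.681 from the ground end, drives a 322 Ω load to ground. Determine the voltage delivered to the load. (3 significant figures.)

The pot divides into 14.48 Ω above the wiper and 30.92 Ω below.
R_L loads the lower segment: effective lower R = 28.21 Ω.
Then V_out = V_in · 28.21/(14.48 + 28.21) = 29.73 V.

V_out ≈ 29.7 V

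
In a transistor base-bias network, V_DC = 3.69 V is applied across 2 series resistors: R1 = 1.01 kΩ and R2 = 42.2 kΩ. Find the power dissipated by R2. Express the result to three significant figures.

The common current is I = 3.69/43.21 = 0.08540 mA.
P(R2) = I²·R2 = (0.08540)² × 42.2 = 0.3077 mW.

P ≈ 0.308 mW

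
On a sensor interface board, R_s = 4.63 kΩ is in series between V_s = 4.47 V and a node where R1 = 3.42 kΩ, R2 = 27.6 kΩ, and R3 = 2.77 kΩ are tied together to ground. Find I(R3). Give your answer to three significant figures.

I ≈ 0.385 mA

Equivalent of the parallel group: R_p = 1.450 kΩ.
Node voltage V_A = V_s · R_p/(R_s + R_p) = 4.47 × 0.2385 = 1.066 V.
I(R3) = V_A / R3 = 1.066/2.77 = 0.3849 mA.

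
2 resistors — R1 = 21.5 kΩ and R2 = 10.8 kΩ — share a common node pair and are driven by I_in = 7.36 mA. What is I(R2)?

With just two branches, the current splits inversely with resistance.
So I = 7.36 × 21.5/32.30 = 4.899 mA.

I ≈ 4.90 mA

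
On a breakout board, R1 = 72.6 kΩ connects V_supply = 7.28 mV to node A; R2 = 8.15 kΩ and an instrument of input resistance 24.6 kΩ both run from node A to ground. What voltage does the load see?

R2 ‖ R_L = (8.15 × 24.6)/(8.15 + 24.6) = 6.122 kΩ.
Now apply the divider: V_out = 7.28 × 0.07777 = 0.5661 mV.

V_out ≈ 0.566 mV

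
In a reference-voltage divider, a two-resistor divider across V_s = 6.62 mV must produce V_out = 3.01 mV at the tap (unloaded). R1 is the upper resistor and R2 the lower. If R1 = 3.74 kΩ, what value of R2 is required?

The divider ratio is R2/(R1+R2) = 3.01/6.62 = 0.4547.
So R2 = R1 · V_out/(V_s − V_out) = 3.74 × 3.01/(6.62 − 3.01) = 3.74 × 0.8338 = 3.118 kΩ.

R2 ≈ 3.12 kΩ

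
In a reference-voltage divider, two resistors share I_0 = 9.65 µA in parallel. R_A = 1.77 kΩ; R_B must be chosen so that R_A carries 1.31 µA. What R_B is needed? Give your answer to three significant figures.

R_B ≈ 0.278 kΩ

The fraction through R_A equals R_B/(R_A+R_B).
1.31/9.65 = R_B/(R_A + R_B) → R_B = R_A · (0.1358)/(1 − 0.1358) = 1.77 × 0.1571 = 0.2780 kΩ.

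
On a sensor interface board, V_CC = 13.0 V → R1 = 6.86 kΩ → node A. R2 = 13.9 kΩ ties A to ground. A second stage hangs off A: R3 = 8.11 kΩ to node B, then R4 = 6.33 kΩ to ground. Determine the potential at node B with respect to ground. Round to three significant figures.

V_B ≈ 2.89 V

Looking into the second stage from A: R3 + R4 = 14.44 kΩ appears in parallel with R2.
Effective lower resistance at A: R2 ‖ 14.44 = 7.082 kΩ.
First divider: V_A = V_CC · 7.082/(6.86 + 7.082) = 6.604 V.
V_B = V_A × 0.4384 = 2.895 V.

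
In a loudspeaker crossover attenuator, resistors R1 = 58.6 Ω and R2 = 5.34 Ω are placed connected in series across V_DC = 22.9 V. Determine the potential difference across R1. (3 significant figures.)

ΣR = 58.6 + 5.34 = 63.94 Ω.
Voltage divider: V = V_DC · (58.60 / 63.94) = 22.9 × 0.9165 = 20.99 V.

V ≈ 21.0 V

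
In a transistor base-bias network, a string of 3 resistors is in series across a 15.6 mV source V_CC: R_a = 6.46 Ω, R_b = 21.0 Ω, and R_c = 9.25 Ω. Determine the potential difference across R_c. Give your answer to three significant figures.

V ≈ 3.93 mV

Series total: ΣR = 6.46 + 21.0 + 9.25 = 36.71 Ω.
By the voltage-divider rule, V = 15.6 × 9.250/36.71 = 3.931 mV.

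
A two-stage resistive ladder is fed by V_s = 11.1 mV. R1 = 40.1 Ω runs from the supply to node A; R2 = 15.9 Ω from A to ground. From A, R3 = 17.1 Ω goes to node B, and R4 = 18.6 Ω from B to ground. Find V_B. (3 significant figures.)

V_B ≈ 1.24 mV

Node A sees R2 in parallel with the series input of stage 2, R3 + R4 = 35.70 Ω.
Effective lower resistance at A: R2 ‖ 35.70 = 11.00 Ω.
V_A = 11.1 × 11.00/(40.1 + 11.00) = 2.390 mV.
Then the unloaded second divider: V_B = V_A × R4/(R3+R4) = 2.390 × 0.5210 = 1.245 mV.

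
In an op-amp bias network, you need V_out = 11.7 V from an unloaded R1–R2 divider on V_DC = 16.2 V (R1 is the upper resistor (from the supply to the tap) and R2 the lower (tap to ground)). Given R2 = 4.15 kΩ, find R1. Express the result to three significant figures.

R1 ≈ 1.60 kΩ

The divider ratio is R2/(R1+R2) = 11.7/16.2 = 0.7222.
R1 = R2·(1/k − 1) = 4.15 × 0.3846 = 1.596 kΩ.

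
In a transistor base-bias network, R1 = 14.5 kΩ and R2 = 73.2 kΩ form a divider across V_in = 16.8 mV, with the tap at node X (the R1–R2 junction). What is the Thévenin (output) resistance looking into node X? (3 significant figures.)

R_th ≈ 12.1 kΩ

Looking into X with the source shorted: R_th = R1·R2/(R1+R2) = 14.50 × 73.2/87.70 = 12.10 kΩ.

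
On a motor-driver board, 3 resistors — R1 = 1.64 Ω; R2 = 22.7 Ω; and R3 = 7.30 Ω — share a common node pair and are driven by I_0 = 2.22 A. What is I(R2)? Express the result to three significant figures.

Conductances: ΣG = 1/1.64 + 1/22.7 + 1/7.30 = 0.7908 (1/Ω).
By the current-divider rule, I = I_0 · G_k/ΣG = 2.22 × 0.05571 = 0.1237 A.

I ≈ 0.124 A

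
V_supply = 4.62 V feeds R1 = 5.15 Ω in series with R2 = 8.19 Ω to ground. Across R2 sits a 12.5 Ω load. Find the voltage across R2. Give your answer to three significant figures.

First combine the lower leg with the load: R2 ‖ R_L = 4.948 Ω.
Voltage divider with the loaded lower leg: V_out = 4.62 × 4.948/(5.15 + 4.948) = 4.62 × 0.4900 = 2.264 V.
(Unloaded it would be 2.84 V; the load pulls it down.)

V_out ≈ 2.26 V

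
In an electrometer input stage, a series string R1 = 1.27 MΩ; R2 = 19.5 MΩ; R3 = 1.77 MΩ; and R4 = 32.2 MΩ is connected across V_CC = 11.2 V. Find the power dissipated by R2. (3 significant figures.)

P ≈ 0.816 µW

ΣR = 54.74 MΩ → I = 11.2/54.74 = 0.2046 µA.
P(R2) = I²·R2 = (0.2046)² × 19.5 = 0.8163 µW.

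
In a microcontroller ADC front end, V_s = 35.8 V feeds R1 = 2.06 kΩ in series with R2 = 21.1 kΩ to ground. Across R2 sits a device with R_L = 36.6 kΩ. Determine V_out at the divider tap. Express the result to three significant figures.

V_out ≈ 31.0 V

R2 ‖ R_L = (21.1 × 36.6)/(21.1 + 36.6) = 13.38 kΩ.
Voltage divider with the loaded lower leg: V_out = 35.8 × 13.38/(2.06 + 13.38) = 35.8 × 0.8666 = 31.02 V.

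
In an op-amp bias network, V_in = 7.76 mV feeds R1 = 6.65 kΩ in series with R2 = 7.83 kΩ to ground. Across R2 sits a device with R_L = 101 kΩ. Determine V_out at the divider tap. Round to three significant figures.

V_out ≈ 4.05 mV

R2 ‖ R_L = (7.83 × 101)/(7.83 + 101) = 7.267 kΩ.
Now apply the divider: V_out = 7.76 × 0.5222 = 4.052 mV.
(Unloaded it would be 4.20 mV; the load pulls it down.)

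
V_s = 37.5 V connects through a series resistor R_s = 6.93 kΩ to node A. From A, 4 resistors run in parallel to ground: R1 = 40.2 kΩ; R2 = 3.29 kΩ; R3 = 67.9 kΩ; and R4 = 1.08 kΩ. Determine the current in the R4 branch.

Parallel bank: R_p = 1/(1/40.2 + 1/3.29 + 1/67.9 + 1/1.08) = 0.7877 kΩ.
V_A by voltage divider: V_A = 37.5 × 0.7877/(6.93 + 0.7877) = 3.828 V.
Branch current I = V_A/R4 = 3.828/1.08 = 3.544 mA.
(Check via current divider: I_total = 4.859 mA; share G_k/ΣG = 0.7294 → same result.)

I ≈ 3.54 mA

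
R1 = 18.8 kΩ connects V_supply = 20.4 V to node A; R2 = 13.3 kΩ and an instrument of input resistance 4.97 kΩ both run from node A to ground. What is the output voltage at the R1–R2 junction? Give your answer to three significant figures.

The load sits in parallel with R2, giving an effective lower resistance R2' = R2·R_L/(R2+R_L) = 3.618 kΩ.
Now apply the divider: V_out = 20.4 × 0.1614 = 3.292 V.

V_out ≈ 3.29 V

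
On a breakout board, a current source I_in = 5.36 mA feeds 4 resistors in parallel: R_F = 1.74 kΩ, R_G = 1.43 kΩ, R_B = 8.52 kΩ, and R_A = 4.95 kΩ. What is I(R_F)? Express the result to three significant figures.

I ≈ 1.93 mA

Conductances: ΣG = 1/1.74 + 1/1.43 + 1/8.52 + 1/4.95 = 1.593 (1/kΩ).
R_F takes the fraction G_k/ΣG = 0.5747/1.593 = 0.3607, so I = 5.36 × 0.3607 = 1.933 mA.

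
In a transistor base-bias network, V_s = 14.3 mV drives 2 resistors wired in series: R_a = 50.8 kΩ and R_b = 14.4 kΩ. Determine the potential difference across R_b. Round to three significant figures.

V ≈ 3.16 mV

ΣR = 50.8 + 14.4 = 65.20 kΩ.
By the voltage-divider rule, V = 14.3 × 14.40/65.20 = 3.158 mV.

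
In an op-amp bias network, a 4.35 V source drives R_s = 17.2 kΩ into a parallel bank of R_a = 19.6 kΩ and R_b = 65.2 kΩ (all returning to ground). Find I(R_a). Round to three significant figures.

Equivalent of the parallel group: R_p = 15.07 kΩ.
Node voltage V_A = V_supply · R_p/(R_s + R_p) = 4.35 × 0.4670 = 2.031 V.
Branch current I = V_A/R_a = 2.031/19.6 = 0.1036 mA.
(Check via current divider: I_total = 0.1348 mA; share G_k/ΣG = 0.7689 → same result.)

I ≈ 0.104 mA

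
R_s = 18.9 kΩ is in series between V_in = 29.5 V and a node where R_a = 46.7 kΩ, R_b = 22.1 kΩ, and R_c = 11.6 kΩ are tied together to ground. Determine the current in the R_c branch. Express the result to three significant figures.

I ≈ 0.654 mA

Parallel bank: R_p = 1/(1/46.7 + 1/22.1 + 1/11.6) = 6.542 kΩ.
Node voltage V_A = V_in · R_p/(R_s + R_p) = 29.5 × 0.2571 = 7.585 V.
Branch current I = V_A/R_c = 7.585/11.6 = 0.6539 mA.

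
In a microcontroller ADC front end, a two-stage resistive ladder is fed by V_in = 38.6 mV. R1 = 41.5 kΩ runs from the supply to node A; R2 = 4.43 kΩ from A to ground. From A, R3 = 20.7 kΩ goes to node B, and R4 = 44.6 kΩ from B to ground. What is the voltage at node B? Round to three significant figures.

Node A sees R2 in parallel with the series input of stage 2, R3 + R4 = 65.30 kΩ.
Effective lower resistance at A: R2 ‖ 65.30 = 4.149 kΩ.
V_A = 38.6 × 4.149/(41.5 + 4.149) = 3.508 mV.
Stage 2 is unloaded, so V_B = V_A · R4/(R3+R4) = 3.508 × 44.6/65.30 = 2.396 mV.

V_B ≈ 2.40 mV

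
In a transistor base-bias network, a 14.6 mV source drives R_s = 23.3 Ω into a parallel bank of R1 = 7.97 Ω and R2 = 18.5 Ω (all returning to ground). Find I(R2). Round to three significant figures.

I ≈ 0.152 mA

Equivalent of the parallel group: R_p = 5.570 Ω.
Node voltage V_A = V_in · R_p/(R_s + R_p) = 14.6 × 0.1929 = 2.817 mV.
I(R2) = V_A / R2 = 2.817/18.5 = 0.1523 mA.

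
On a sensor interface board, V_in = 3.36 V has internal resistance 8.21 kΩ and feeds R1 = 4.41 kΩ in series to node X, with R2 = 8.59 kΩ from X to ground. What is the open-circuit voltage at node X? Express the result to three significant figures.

R1' = 8.21 + 4.41 = 12.62 kΩ (source resistance + R1).
With X open, the divider is unloaded: V_th = 3.36 × 8.59/21.21 = 1.361 V.

V_th ≈ 1.36 V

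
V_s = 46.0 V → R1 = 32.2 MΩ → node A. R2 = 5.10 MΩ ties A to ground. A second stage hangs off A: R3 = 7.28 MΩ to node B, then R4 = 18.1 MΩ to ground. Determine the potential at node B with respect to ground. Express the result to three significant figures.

Looking into the second stage from A: R3 + R4 = 25.38 MΩ appears in parallel with R2.
R2 ‖ (R3+R4) = 4.247 MΩ.
So V_A = 46.0 × 0.1165 = 5.360 V.
Stage 2 is unloaded, so V_B = V_A · R4/(R3+R4) = 5.360 × 18.1/25.38 = 3.822 V.

V_B ≈ 3.82 V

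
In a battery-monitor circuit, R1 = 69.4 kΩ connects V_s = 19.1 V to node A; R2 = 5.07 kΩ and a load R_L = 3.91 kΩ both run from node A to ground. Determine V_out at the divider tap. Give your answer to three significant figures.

V_out ≈ 0.589 V

The load sits in parallel with R2, giving an effective lower resistance R2' = R2·R_L/(R2+R_L) = 2.208 kΩ.
Then V_out = V_s · R2'/(R1 + R2') = 19.1 × 2.208/71.61 = 0.5888 V.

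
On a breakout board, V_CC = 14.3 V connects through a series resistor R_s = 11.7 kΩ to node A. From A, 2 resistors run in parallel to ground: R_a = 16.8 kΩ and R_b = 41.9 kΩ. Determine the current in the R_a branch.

Equivalent of the parallel group: R_p = 11.99 kΩ.
V_A = 14.3 × 11.99/23.69 = 7.238 V.
Branch current I = V_A/R_a = 7.238/16.8 = 0.4308 mA.

I ≈ 0.431 mA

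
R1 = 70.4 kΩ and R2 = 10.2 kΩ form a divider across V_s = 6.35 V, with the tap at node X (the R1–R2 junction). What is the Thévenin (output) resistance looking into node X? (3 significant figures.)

R_th ≈ 8.91 kΩ

With V_s suppressed (replaced by a short), R_th = R1 ‖ R2 = (70.40 × 10.2)/(70.40 + 10.2) = 8.909 kΩ.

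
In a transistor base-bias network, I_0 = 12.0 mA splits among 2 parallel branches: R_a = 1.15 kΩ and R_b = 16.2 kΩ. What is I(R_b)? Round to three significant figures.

I ≈ 0.795 mA

Two-branch current divider: I_k = I_0 · R_other/(R_1 + R_2).
I(R_b) = 12.0 × 1.15/(1.15 + 16.2) = 12.0 × 0.06628 = 0.7954 mA.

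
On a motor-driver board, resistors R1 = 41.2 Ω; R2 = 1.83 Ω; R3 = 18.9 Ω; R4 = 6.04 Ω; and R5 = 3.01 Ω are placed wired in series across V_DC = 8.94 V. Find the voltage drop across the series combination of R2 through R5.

ΣR = 41.2 + 1.83 + 18.9 + 6.04 + 3.01 = 70.98 Ω.
R_{R2..R5} = 1.83 + 18.9 + 6.04 + 3.01 = 29.78 Ω.
V = V_DC · R/ΣR = 8.94 × 0.4196 = 3.751 V.

V ≈ 3.75 V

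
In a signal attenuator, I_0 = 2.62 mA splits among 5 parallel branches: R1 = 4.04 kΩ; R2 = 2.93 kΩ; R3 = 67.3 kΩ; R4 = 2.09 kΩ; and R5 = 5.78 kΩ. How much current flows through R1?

I ≈ 0.517 mA

Conductances: ΣG = 1/4.04 + 1/2.93 + 1/67.3 + 1/2.09 + 1/5.78 = 1.255 (1/kΩ).
By the current-divider rule, I = I_0 · G_k/ΣG = 2.62 × 0.1972 = 0.5167 mA.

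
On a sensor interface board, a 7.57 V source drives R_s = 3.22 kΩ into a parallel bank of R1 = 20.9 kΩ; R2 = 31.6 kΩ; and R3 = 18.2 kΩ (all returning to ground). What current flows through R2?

Combine the parallel branches: R_p = (1/20.9 + 1/31.6 + 1/18.2)⁻¹ = 7.438 kΩ.
V_A = 7.57 × 7.438/10.66 = 5.283 V.
Branch current I = V_A/R2 = 5.283/31.6 = 0.1672 mA.

I ≈ 0.167 mA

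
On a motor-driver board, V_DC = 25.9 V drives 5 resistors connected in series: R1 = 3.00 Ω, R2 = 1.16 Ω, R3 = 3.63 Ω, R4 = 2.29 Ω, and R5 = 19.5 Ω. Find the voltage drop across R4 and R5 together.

V ≈ 19.1 V

ΣR = 3.00 + 1.16 + 3.63 + 2.29 + 19.5 = 29.58 Ω.
R_{R4..R5} = 2.29 + 19.5 = 21.79 Ω.
By the voltage-divider rule, V = 25.9 × 21.79/29.58 = 19.08 V.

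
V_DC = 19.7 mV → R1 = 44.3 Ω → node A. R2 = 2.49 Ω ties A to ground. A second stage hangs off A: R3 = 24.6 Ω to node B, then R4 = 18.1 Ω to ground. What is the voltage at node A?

Looking into the second stage from A: R3 + R4 = 42.70 Ω appears in parallel with R2.
R2 ‖ (R3+R4) = 2.353 Ω.
So V_A = 19.7 × 0.05043 = 0.9935 mV.

V_A ≈ 0.994 mV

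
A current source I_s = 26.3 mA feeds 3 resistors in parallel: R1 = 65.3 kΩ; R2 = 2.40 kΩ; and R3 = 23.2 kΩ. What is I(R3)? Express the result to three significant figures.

I ≈ 2.39 mA

Conductances: ΣG = 1/65.3 + 1/2.40 + 1/23.2 = 0.4751 (1/kΩ).
By the current-divider rule, I = I_s · G_k/ΣG = 26.3 × 0.09073 = 2.386 mA.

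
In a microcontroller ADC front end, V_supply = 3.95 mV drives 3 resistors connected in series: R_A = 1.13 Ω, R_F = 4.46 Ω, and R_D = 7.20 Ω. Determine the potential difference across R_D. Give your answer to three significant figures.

V ≈ 2.22 mV

Series total: ΣR = 1.13 + 4.46 + 7.20 = 12.79 Ω.
V = V_supply · R/ΣR = 3.95 × 0.5629 = 2.224 mV.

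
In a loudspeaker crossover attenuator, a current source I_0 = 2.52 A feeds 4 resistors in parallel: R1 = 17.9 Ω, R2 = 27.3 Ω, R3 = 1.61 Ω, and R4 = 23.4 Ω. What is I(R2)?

Total conductance ΣG = 1/17.9 + 1/27.3 + 1/1.61 + 1/23.4 = 0.7563 (units of 1/Ω).
Current divider: I(R2) = I_0 · G_k/ΣG = 2.52 × (0.03663/0.7563) = 2.52 × 0.04843 = 0.1220 A.

I ≈ 0.122 A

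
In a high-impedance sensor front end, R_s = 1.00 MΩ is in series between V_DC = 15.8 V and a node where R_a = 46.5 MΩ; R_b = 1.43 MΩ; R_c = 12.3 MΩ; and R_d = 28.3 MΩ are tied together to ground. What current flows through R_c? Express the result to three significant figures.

I ≈ 0.699 µA

Equivalent of the parallel group: R_p = 1.194 MΩ.
V_A by voltage divider: V_A = 15.8 × 1.194/(1.00 + 1.194) = 8.599 V.
Branch current I = V_A/R_c = 8.599/12.3 = 0.6991 µA.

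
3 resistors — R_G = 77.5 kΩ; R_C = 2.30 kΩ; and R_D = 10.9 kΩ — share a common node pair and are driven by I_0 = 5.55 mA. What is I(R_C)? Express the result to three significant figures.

I ≈ 4.47 mA

ΣG = 1/77.5 + 1/2.30 + 1/10.9 = 0.5394.
R_C takes the fraction G_k/ΣG = 0.4348/0.5394 = 0.8060, so I = 5.55 × 0.8060 = 4.473 mA.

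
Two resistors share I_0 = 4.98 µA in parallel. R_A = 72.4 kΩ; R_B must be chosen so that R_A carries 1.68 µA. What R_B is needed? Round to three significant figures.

Two-branch current divider: I_A = I_0 · R_B/(R_A + R_B).
With f = 0.3373, R_B = R_A · f/(1−f) = 72.4 × 0.5091 = 36.86 kΩ.

R_B ≈ 36.9 kΩ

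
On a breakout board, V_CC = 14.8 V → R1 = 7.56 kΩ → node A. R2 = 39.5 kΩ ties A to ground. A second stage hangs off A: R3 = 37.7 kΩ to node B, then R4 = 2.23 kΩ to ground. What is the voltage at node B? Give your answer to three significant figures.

Node A sees R2 in parallel with the series input of stage 2, R3 + R4 = 39.93 kΩ.
Effective lower resistance at A: R2 ‖ 39.93 = 19.86 kΩ.
So V_A = 14.8 × 0.7243 = 10.72 V.
V_B = V_A × 0.05585 = 0.5986 V.

V_B ≈ 0.599 V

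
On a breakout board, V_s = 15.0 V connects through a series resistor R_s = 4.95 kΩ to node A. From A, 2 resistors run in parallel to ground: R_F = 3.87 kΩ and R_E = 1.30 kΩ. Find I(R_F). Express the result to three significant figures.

Combine the parallel branches: R_p = (1/3.87 + 1/1.30)⁻¹ = 0.9731 kΩ.
Node voltage V_A = V_s · R_p/(R_s + R_p) = 15.0 × 0.1643 = 2.464 V.
Branch current I = V_A/R_F = 2.464/3.87 = 0.6368 mA.

I ≈ 0.637 mA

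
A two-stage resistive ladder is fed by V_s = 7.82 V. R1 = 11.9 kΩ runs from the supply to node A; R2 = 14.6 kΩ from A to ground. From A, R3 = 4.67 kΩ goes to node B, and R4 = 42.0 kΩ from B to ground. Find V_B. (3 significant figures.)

V_B ≈ 3.40 V

Node A sees R2 in parallel with the series input of stage 2, R3 + R4 = 46.67 kΩ.
R2 ‖ (R3+R4) = 11.12 kΩ.
First divider: V_A = V_s · 11.12/(11.9 + 11.12) = 3.778 V.
Stage 2 is unloaded, so V_B = V_A · R4/(R3+R4) = 3.778 × 42.0/46.67 = 3.400 V.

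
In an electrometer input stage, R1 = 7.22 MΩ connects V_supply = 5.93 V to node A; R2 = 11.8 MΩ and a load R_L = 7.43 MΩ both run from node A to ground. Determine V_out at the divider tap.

The load sits in parallel with R2, giving an effective lower resistance R2' = R2·R_L/(R2+R_L) = 4.559 MΩ.
Voltage divider with the loaded lower leg: V_out = 5.93 × 4.559/(7.22 + 4.559) = 5.93 × 0.3871 = 2.295 V.
(Unloaded it would be 3.68 V; the load pulls it down.)

V_out ≈ 2.30 V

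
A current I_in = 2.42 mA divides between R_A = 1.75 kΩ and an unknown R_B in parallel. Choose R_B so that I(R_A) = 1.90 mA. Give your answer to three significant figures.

The fraction through R_A equals R_B/(R_A+R_B).
1.90/2.42 = R_B/(R_A + R_B) → R_B = R_A · (0.7851)/(1 − 0.7851) = 1.75 × 3.654 = 6.394 kΩ.

R_B ≈ 6.39 kΩ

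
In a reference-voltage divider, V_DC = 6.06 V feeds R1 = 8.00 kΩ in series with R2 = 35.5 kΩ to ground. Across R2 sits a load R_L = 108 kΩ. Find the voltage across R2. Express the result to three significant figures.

The load sits in parallel with R2, giving an effective lower resistance R2' = R2·R_L/(R2+R_L) = 26.72 kΩ.
Voltage divider with the loaded lower leg: V_out = 6.06 × 26.72/(8.00 + 26.72) = 6.06 × 0.7696 = 4.664 V.
(Unloaded it would be 4.95 V; the load pulls it down.)

V_out ≈ 4.66 V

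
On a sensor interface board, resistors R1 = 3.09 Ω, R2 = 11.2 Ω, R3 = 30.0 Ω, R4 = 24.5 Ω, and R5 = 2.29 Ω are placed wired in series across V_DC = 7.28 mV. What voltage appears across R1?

Total series resistance ΣR = 3.09 + 11.2 + 30.0 + 24.5 + 2.29 = 71.08 Ω.
V = V_DC · R/ΣR = 7.28 × 0.04347 = 0.3165 mV.

V ≈ 0.316 mV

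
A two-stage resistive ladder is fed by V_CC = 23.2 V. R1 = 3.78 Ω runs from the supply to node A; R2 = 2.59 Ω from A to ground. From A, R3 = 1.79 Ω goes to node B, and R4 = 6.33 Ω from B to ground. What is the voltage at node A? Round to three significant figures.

Node A sees R2 in parallel with the series input of stage 2, R3 + R4 = 8.120 Ω.
Effective lower resistance at A: R2 ‖ 8.120 = 1.964 Ω.
V_A = 23.2 × 1.964/(3.78 + 1.964) = 7.932 V.

V_A ≈ 7.93 V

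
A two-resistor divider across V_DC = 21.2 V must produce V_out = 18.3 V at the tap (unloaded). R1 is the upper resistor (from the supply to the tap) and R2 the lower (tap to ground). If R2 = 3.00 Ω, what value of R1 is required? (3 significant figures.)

R1 ≈ 0.475 Ω

The divider ratio is R2/(R1+R2) = 18.3/21.2 = 0.8632.
So R1 = R2 · (V_DC/V_out − 1) = 3.00 × (21.2/18.3 − 1) = 3.00 × 0.1585 = 0.4754 Ω.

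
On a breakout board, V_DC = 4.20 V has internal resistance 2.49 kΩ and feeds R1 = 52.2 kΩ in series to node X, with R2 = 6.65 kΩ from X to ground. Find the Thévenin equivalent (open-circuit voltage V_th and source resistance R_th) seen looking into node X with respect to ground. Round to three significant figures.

R1' = 2.49 + 52.2 = 54.69 kΩ (source resistance + R1).
V_th is the unloaded tap voltage: V_DC · R2/(R1'+R2) = 4.20 × 0.1084 = 0.4553 V.
Zeroing V_DC shorts the top of R1' to ground, so R_th = R1' ‖ R2 = 5.929 kΩ.

V_th ≈ 0.455 V, R_th ≈ 5.93 kΩ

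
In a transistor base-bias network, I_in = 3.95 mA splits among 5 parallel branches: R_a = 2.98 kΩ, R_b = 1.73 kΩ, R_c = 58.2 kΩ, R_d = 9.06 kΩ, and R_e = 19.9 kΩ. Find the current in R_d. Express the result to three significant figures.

I ≈ 0.399 mA

ΣG = 1/2.98 + 1/1.73 + 1/58.2 + 1/9.06 + 1/19.9 = 1.091.
Current divider: I(R_d) = I_in · G_k/ΣG = 3.95 × (0.1104/1.091) = 3.95 × 0.1011 = 0.3995 mA.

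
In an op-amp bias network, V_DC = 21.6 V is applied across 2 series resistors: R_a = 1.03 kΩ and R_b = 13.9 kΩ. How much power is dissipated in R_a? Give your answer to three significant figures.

The common current is I = 21.6/14.93 = 1.447 mA.
V(R_a) = I·R = 1.490 V; P = V·I = 1.490 × 1.447 = 2.156 mW.

P ≈ 2.16 mW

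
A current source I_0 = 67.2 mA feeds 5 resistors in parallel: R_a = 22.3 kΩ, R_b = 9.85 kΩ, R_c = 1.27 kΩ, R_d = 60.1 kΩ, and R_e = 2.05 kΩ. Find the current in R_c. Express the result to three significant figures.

I ≈ 36.8 mA

Conductances: ΣG = 1/22.3 + 1/9.85 + 1/1.27 + 1/60.1 + 1/2.05 = 1.438 (1/kΩ).
By the current-divider rule, I = I_0 · G_k/ΣG = 67.2 × 0.5475 = 36.79 mA.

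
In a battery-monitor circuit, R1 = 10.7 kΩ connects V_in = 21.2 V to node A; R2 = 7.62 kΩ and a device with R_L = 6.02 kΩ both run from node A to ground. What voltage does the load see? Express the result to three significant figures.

The load sits in parallel with R2, giving an effective lower resistance R2' = R2·R_L/(R2+R_L) = 3.363 kΩ.
Voltage divider with the loaded lower leg: V_out = 21.2 × 3.363/(10.7 + 3.363) = 21.2 × 0.2391 = 5.070 V.
(Unloaded it would be 8.82 V; the load pulls it down.)

V_out ≈ 5.07 V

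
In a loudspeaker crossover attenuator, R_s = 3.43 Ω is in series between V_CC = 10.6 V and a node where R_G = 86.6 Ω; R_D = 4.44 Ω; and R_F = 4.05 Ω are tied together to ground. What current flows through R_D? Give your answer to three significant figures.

Parallel bank: R_p = 1/(1/86.6 + 1/4.44 + 1/4.05) = 2.067 Ω.
Node voltage V_A = V_CC · R_p/(R_s + R_p) = 10.6 × 0.3761 = 3.986 V.
Branch current I = V_A/R_D = 3.986/4.44 = 0.8978 A.
(Check via current divider: I_total = 1.928 A; share G_k/ΣG = 0.4656 → same result.)

I ≈ 0.898 A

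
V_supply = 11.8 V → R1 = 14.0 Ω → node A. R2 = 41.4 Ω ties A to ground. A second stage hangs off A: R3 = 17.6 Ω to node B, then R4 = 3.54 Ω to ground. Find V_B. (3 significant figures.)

V_B ≈ 0.988 V

The second stage (R3 + R4 = 21.14 Ω) loads node A in parallel with R2.
Effective lower resistance at A: R2 ‖ 21.14 = 13.99 Ω.
First divider: V_A = V_supply · 13.99/(14.0 + 13.99) = 5.899 V.
Then the unloaded second divider: V_B = V_A × R4/(R3+R4) = 5.899 × 0.1675 = 0.9878 V.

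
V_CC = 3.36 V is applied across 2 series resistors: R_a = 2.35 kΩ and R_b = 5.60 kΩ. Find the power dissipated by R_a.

ΣR = 7.950 kΩ → I = 3.36/7.950 = 0.4226 mA.
P(R_a) = I²·R_a = (0.4226)² × 2.35 = 0.4198 mW.

P ≈ 0.420 mW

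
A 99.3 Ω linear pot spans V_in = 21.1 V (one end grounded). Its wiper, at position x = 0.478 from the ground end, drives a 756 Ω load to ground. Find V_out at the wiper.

The pot divides into 51.83 Ω above the wiper and 47.47 Ω below.
Lower segment in parallel with the load: 47.47 ‖ 756 = 44.66 Ω.
V_out = 21.1 × 44.66/(51.83 + 44.66) = 9.766 V.

V_out ≈ 9.77 V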